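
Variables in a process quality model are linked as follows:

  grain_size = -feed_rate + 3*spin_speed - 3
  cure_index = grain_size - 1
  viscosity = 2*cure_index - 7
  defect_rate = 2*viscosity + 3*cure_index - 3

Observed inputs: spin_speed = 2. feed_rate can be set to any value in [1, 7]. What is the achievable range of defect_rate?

-52 to -10

Substituting into the grain_size equation gives grain_size = -feed_rate + 3.
Substituting into the cure_index equation gives cure_index = -feed_rate + 2.
This gives viscosity = -2*feed_rate - 3.
Substituting into the defect_rate equation gives defect_rate = -7*feed_rate - 3.
Linear in feed_rate, so extremes are at the endpoints: feed_rate = 1 gives defect_rate = -10; feed_rate = 7 gives defect_rate = -52.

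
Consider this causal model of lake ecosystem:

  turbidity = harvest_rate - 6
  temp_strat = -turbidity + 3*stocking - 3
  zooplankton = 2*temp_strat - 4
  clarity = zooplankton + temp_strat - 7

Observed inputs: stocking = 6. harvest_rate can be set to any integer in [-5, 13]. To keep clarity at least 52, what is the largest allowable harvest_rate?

Substituting into the temp_strat equation gives temp_strat = -harvest_rate + 21.
zooplankton becomes -2*harvest_rate + 38.
Substituting into the clarity equation gives clarity = -3*harvest_rate + 52.
Require -3*harvest_rate + 52 ≥ 52, so harvest_rate ≤ 0.
The largest integer in [-5, 13] satisfying this is 0.

harvest_rate = 0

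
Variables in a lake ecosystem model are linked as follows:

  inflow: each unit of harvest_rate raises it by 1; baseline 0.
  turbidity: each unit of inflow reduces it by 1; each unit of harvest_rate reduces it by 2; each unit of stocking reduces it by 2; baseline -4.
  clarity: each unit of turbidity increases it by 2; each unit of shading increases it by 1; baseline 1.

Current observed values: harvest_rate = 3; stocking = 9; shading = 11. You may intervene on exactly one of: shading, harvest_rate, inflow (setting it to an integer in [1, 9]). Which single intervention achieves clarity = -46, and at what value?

set inflow = 1

Intervening on shading: clarity = shading - 61. Reaching -46 requires shading = 15, outside [1, 9].
Intervening on harvest_rate: clarity = -6*harvest_rate - 32. Reaching -46 requires harvest_rate = 7/3, not an integer.
Intervening on inflow: with other inputs at their observed values, clarity = -2*inflow - 44. Solving for -46 gives inflow = 1, within [1, 9].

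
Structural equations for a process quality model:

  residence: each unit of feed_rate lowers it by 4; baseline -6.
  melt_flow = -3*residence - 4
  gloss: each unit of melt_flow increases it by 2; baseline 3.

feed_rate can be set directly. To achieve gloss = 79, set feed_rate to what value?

Substituting into the melt_flow equation gives melt_flow = 12*feed_rate + 14.
Substituting into the gloss equation gives gloss = 24*feed_rate + 31.
Solve 24*feed_rate + 31 = 79: feed_rate = (79 - 31) / 24 = 2.

feed_rate = 2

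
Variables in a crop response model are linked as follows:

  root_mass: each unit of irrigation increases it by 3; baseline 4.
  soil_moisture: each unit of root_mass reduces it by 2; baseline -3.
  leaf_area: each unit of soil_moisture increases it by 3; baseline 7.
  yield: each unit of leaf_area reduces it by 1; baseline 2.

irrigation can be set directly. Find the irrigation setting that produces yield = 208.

Substituting into the soil_moisture equation gives soil_moisture = -6*irrigation - 11.
So leaf_area = -18*irrigation - 26.
So yield = 18*irrigation + 28.
Solve 18*irrigation + 28 = 208: irrigation = (208 - 28) / 18 = 10.

irrigation = 10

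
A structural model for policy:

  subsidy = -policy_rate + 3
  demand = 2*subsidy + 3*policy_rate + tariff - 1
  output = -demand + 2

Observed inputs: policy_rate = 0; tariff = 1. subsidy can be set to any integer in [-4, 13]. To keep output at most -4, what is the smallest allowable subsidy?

Intervening on subsidy fixes its value directly, overriding its dependence on policy_rate.
Substituting into the demand equation gives demand = 2*subsidy.
output becomes -2*subsidy + 2.
Require -2*subsidy + 2 ≤ -4, so subsidy ≥ 3.
The smallest integer in [-4, 13] satisfying this is 3.

subsidy = 3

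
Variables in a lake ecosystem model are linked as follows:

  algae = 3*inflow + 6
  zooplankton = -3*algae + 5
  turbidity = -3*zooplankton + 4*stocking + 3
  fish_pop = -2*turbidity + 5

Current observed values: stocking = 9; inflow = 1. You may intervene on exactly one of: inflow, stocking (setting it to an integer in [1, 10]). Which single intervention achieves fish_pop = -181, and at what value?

Intervening on inflow: fish_pop = -54*inflow - 151. Reaching -181 requires inflow = 5/9, not an integer.
Intervening on stocking: with other inputs at their observed values, fish_pop = -8*stocking - 133. Solving for -181 gives stocking = 6, within [1, 10].

set stocking = 6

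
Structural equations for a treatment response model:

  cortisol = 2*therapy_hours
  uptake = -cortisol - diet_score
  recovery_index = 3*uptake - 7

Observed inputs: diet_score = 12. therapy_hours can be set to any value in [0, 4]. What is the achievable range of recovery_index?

-67 to -43

Substituting into the uptake equation gives uptake = -2*therapy_hours - 12.
Substituting into the recovery_index equation gives recovery_index = -6*therapy_hours - 43.
Linear in therapy_hours, so extremes are at the endpoints: therapy_hours = 0 gives recovery_index = -43; therapy_hours = 4 gives recovery_index = -67.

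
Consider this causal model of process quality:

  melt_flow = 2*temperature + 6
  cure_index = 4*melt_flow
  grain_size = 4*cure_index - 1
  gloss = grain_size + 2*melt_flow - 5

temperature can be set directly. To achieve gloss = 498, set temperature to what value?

temperature = 11

Substituting into the cure_index equation gives cure_index = 8*temperature + 24.
grain_size becomes 32*temperature + 95.
This gives gloss = 36*temperature + 102.
Solve 36*temperature + 102 = 498: temperature = (498 - 102) / 36 = 11.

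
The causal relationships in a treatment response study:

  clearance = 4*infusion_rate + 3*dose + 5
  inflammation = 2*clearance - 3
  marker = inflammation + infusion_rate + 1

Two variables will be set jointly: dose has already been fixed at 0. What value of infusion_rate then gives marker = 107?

infusion_rate = 11

With dose held at 0:
Substituting into the clearance equation gives clearance = 4*infusion_rate + 5.
inflammation becomes 8*infusion_rate + 7.
So marker = 9*infusion_rate + 8.
Solve 9*infusion_rate + 8 = 107: infusion_rate = (107 - 8) / 9 = 11.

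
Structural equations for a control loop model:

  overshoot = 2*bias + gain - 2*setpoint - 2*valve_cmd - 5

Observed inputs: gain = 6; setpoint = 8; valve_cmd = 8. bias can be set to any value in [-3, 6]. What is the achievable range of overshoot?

-37 to -19

Substituting into the overshoot equation gives overshoot = 2*bias - 31.
Linear in bias, so extremes are at the endpoints: bias = -3 gives overshoot = -37; bias = 6 gives overshoot = -19.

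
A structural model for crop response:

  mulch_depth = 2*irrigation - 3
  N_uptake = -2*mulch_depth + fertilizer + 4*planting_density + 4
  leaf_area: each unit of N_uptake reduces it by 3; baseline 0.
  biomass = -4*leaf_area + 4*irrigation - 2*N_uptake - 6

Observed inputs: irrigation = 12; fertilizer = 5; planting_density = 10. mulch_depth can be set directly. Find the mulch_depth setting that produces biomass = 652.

mulch_depth = -6

Intervening on mulch_depth fixes its value directly, overriding its dependence on irrigation.
Substituting into the N_uptake equation gives N_uptake = -2*mulch_depth + 49.
Substituting into the leaf_area equation gives leaf_area = 6*mulch_depth - 147.
Substituting into the biomass equation gives biomass = -20*mulch_depth + 532.
Solve -20*mulch_depth + 532 = 652: mulch_depth = (652 - 532) / -20 = -6.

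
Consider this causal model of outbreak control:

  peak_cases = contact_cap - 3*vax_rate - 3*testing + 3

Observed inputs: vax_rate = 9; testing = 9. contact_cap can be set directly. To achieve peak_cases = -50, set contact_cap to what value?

contact_cap = 1

Substituting into the peak_cases equation gives peak_cases = contact_cap - 51.
Solve contact_cap - 51 = -50: contact_cap = (-50 + 51) / 1 = 1.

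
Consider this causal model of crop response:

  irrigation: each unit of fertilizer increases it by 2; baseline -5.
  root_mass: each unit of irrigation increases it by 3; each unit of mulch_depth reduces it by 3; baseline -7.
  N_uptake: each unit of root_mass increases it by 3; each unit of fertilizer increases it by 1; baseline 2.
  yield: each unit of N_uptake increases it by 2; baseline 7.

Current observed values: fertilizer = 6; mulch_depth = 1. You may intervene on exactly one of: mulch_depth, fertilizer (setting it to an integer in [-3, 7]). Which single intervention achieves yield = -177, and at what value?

Intervening on mulch_depth: yield = -18*mulch_depth + 107. Reaching -177 requires mulch_depth = 142/9, not an integer.
Intervening on fertilizer: with other inputs at their observed values, yield = 38*fertilizer - 139. Solving for -177 gives fertilizer = -1, within [-3, 7].

set fertilizer = -1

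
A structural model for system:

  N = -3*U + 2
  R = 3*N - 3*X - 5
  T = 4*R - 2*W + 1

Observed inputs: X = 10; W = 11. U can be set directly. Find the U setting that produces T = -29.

Substituting into the R equation gives R = -9*U - 29.
Substituting into the T equation gives T = -36*U - 137.
Solve -36*U - 137 = -29: U = (-29 + 137) / -36 = -3.

U = -3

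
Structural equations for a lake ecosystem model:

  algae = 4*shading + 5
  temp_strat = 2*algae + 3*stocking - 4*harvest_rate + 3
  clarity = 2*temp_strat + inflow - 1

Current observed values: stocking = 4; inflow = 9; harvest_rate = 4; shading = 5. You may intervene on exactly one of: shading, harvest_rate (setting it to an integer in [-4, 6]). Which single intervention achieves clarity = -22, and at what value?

Intervening on shading: with other inputs at their observed values, clarity = 16*shading + 26. Solving for -22 gives shading = -3, within [-4, 6].
Intervening on harvest_rate: clarity = -8*harvest_rate + 138. Reaching -22 requires harvest_rate = 20, outside [-4, 6].

set shading = -3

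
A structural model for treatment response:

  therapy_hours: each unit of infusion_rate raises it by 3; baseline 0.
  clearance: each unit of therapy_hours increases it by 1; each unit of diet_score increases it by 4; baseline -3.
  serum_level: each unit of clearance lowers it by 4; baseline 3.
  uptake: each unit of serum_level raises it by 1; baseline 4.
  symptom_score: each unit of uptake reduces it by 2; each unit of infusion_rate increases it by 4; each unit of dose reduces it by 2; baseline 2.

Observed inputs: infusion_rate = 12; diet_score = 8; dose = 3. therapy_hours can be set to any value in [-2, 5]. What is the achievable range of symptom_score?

Intervening on therapy_hours fixes its value directly, overriding its dependence on infusion_rate.
Substituting into the clearance equation gives clearance = therapy_hours + 29.
Substituting into the serum_level equation gives serum_level = -4*therapy_hours - 113.
Substituting into the uptake equation gives uptake = -4*therapy_hours - 109.
Substituting into the symptom_score equation gives symptom_score = 8*therapy_hours + 262.
Linear in therapy_hours, so extremes are at the endpoints: therapy_hours = -2 gives symptom_score = 246; therapy_hours = 5 gives symptom_score = 302.

246 to 302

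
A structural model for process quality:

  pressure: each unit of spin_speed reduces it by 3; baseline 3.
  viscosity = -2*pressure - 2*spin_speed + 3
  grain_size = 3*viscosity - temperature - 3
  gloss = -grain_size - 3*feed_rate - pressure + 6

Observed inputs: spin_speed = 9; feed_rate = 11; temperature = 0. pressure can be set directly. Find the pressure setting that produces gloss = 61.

Intervening on pressure fixes its value directly, overriding its dependence on spin_speed.
Substituting into the viscosity equation gives viscosity = -2*pressure - 15.
So grain_size = -6*pressure - 48.
Substituting into the gloss equation gives gloss = 5*pressure + 21.
Solve 5*pressure + 21 = 61: pressure = (61 - 21) / 5 = 8.

pressure = 8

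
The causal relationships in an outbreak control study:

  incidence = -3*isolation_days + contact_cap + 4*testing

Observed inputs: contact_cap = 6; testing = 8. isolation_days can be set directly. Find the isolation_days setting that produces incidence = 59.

isolation_days = -7

Substituting into the incidence equation gives incidence = -3*isolation_days + 38.
Solve -3*isolation_days + 38 = 59: isolation_days = (59 - 38) / -3 = -7.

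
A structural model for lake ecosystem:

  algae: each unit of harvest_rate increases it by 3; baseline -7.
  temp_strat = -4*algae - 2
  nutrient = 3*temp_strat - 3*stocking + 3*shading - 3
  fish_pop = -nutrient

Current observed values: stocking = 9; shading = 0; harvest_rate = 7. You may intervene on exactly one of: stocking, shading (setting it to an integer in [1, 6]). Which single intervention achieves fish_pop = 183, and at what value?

Intervening on stocking: with other inputs at their observed values, fish_pop = 3*stocking + 177. Solving for 183 gives stocking = 2, within [1, 6].
Intervening on shading: fish_pop = -3*shading + 204. Reaching 183 requires shading = 7, outside [1, 6].

set stocking = 2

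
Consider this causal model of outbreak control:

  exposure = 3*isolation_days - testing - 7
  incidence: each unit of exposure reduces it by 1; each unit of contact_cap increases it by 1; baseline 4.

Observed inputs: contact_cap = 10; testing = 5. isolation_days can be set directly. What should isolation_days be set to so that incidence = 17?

Substituting into the exposure equation gives exposure = 3*isolation_days - 12.
Substituting into the incidence equation gives incidence = -3*isolation_days + 26.
Solve -3*isolation_days + 26 = 17: isolation_days = (17 - 26) / -3 = 3.

isolation_days = 3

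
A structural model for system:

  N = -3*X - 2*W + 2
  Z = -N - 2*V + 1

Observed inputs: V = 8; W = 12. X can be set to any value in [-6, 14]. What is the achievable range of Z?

-11 to 49

Substituting into the N equation gives N = -3*X - 22.
Z becomes 3*X + 7.
Linear in X, so extremes are at the endpoints: X = -6 gives Z = -11; X = 14 gives Z = 49.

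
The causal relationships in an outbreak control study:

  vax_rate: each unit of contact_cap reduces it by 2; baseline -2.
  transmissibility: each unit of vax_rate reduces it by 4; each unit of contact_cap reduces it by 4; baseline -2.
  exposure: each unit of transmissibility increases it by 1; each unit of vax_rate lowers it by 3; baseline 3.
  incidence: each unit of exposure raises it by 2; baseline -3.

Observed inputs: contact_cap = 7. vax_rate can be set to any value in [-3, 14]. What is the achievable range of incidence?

-253 to -15

Intervening on vax_rate fixes its value directly, overriding its dependence on contact_cap.
Substituting into the transmissibility equation gives transmissibility = -4*vax_rate - 30.
This gives exposure = -7*vax_rate - 27.
Substituting into the incidence equation gives incidence = -14*vax_rate - 57.
Linear in vax_rate, so extremes are at the endpoints: vax_rate = -3 gives incidence = -15; vax_rate = 14 gives incidence = -253.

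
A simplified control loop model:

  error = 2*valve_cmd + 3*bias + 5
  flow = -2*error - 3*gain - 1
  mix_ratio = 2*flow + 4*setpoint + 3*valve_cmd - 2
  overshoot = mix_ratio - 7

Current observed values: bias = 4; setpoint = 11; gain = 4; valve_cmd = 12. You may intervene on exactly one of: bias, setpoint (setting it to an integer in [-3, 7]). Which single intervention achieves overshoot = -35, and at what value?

Intervening on bias: with other inputs at their observed values, overshoot = -12*bias - 71. Solving for -35 gives bias = -3, within [-3, 7].
Intervening on setpoint: overshoot = 4*setpoint - 163. Reaching -35 requires setpoint = 32, outside [-3, 7].

set bias = -3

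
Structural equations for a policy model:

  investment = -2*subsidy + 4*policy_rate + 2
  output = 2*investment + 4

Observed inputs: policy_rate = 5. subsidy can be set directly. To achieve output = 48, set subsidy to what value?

Substituting into the investment equation gives investment = -2*subsidy + 22.
This gives output = -4*subsidy + 48.
Solve -4*subsidy + 48 = 48: subsidy = (48 - 48) / -4 = 0.

subsidy = 0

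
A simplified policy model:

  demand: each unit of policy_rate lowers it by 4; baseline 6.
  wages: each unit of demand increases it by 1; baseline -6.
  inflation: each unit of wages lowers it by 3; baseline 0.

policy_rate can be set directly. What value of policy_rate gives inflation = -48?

Substituting into the wages equation gives wages = -4*policy_rate.
Substituting into the inflation equation gives inflation = 12*policy_rate.
Solve 12*policy_rate = -48: policy_rate = -48 / 12 = -4.

policy_rate = -4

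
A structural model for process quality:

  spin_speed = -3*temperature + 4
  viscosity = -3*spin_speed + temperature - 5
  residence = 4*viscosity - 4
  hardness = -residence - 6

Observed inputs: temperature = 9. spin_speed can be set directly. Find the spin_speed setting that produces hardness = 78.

Intervening on spin_speed fixes its value directly, overriding its dependence on temperature.
Substituting into the viscosity equation gives viscosity = -3*spin_speed + 4.
Substituting into the residence equation gives residence = -12*spin_speed + 12.
Substituting into the hardness equation gives hardness = 12*spin_speed - 18.
Solve 12*spin_speed - 18 = 78: spin_speed = (78 + 18) / 12 = 8.

spin_speed = 8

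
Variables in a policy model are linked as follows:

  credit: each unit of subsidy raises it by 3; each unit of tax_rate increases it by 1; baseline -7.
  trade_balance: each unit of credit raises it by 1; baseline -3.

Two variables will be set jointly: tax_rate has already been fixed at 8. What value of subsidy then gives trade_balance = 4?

With tax_rate held at 8:
Substituting into the credit equation gives credit = 3*subsidy + 1.
Substituting into the trade_balance equation gives trade_balance = 3*subsidy - 2.
Solve 3*subsidy - 2 = 4: subsidy = (4 + 2) / 3 = 2.

subsidy = 2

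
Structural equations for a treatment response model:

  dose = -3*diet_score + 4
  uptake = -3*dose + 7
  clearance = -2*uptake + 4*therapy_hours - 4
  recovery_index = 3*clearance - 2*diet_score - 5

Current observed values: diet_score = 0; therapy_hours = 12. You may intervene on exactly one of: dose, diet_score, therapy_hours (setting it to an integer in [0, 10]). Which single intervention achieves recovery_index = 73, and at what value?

set therapy_hours = 5

Intervening on dose: recovery_index = 18*dose + 85. Reaching 73 requires dose = -2/3, not an integer.
Intervening on diet_score: recovery_index = -56*diet_score + 157. Reaching 73 requires diet_score = 3/2, not an integer.
Intervening on therapy_hours: with other inputs at their observed values, recovery_index = 12*therapy_hours + 13. Solving for 73 gives therapy_hours = 5, within [0, 10].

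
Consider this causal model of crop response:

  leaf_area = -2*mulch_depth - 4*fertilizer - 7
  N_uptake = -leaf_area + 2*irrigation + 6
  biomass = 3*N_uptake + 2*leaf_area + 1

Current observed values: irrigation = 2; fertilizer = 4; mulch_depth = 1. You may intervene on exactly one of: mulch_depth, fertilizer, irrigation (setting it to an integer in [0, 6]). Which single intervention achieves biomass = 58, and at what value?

set mulch_depth = 2

Intervening on mulch_depth: with other inputs at their observed values, biomass = 2*mulch_depth + 54. Solving for 58 gives mulch_depth = 2, within [0, 6].
Intervening on fertilizer: biomass = 4*fertilizer + 40. Reaching 58 requires fertilizer = 9/2, not an integer.
Intervening on irrigation: biomass = 6*irrigation + 44. Reaching 58 requires irrigation = 7/3, not an integer.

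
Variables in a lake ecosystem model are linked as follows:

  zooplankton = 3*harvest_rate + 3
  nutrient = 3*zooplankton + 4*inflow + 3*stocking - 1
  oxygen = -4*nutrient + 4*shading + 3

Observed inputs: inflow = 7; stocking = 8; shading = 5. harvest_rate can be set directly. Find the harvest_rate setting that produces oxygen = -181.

Substituting into the nutrient equation gives nutrient = 9*harvest_rate + 60.
oxygen becomes -36*harvest_rate - 217.
Solve -36*harvest_rate - 217 = -181: harvest_rate = (-181 + 217) / -36 = -1.

harvest_rate = -1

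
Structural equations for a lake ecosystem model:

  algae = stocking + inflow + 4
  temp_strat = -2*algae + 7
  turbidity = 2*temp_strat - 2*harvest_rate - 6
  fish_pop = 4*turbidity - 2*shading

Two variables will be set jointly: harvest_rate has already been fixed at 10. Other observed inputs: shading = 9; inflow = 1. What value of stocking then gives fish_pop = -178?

stocking = 2

With harvest_rate held at 10:
Substituting into the algae equation gives algae = stocking + 5.
Substituting into the temp_strat equation gives temp_strat = -2*stocking - 3.
turbidity becomes -4*stocking - 32.
This gives fish_pop = -16*stocking - 146.
Solve -16*stocking - 146 = -178: stocking = (-178 + 146) / -16 = 2.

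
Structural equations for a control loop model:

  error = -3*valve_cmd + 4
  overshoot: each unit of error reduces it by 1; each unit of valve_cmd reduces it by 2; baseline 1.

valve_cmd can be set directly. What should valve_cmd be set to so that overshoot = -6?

Substituting into the overshoot equation gives overshoot = valve_cmd - 3.
Solve valve_cmd - 3 = -6: valve_cmd = (-6 + 3) / 1 = -3.

valve_cmd = -3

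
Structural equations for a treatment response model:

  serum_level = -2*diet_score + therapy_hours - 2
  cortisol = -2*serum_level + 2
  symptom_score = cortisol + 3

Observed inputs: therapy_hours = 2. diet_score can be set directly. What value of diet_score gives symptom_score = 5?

diet_score = 0

Substituting into the serum_level equation gives serum_level = -2*diet_score.
Substituting into the cortisol equation gives cortisol = 4*diet_score + 2.
symptom_score becomes 4*diet_score + 5.
Solve 4*diet_score + 5 = 5: diet_score = (5 - 5) / 4 = 0.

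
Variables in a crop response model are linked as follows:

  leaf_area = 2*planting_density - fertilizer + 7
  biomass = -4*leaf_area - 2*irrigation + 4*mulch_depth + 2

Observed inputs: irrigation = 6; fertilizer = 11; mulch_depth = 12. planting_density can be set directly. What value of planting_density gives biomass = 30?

Substituting into the leaf_area equation gives leaf_area = 2*planting_density - 4.
Substituting into the biomass equation gives biomass = -8*planting_density + 54.
Solve -8*planting_density + 54 = 30: planting_density = (30 - 54) / -8 = 3.

planting_density = 3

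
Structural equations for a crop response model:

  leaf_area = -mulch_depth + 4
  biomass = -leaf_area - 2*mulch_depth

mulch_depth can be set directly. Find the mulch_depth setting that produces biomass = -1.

Substituting into the biomass equation gives biomass = -mulch_depth - 4.
Solve -mulch_depth - 4 = -1: mulch_depth = (-1 + 4) / -1 = -3.

mulch_depth = -3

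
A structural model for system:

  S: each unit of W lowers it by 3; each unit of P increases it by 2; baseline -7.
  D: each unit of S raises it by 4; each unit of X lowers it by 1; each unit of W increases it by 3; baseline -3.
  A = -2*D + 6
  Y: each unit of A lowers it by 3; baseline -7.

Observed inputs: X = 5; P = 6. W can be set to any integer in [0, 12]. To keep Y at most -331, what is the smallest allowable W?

W = 7

Substituting into the S equation gives S = -3*W + 5.
So D = -9*W + 12.
Substituting into the A equation gives A = 18*W - 18.
So Y = -54*W + 47.
Require -54*W + 47 ≤ -331, so W ≥ 7.
The smallest integer in [0, 12] satisfying this is 7.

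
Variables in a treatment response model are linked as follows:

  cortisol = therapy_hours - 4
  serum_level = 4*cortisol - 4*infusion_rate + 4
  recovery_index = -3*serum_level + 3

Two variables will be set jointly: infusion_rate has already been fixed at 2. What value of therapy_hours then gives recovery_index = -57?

With infusion_rate held at 2:
Substituting into the serum_level equation gives serum_level = 4*therapy_hours - 20.
recovery_index becomes -12*therapy_hours + 63.
Solve -12*therapy_hours + 63 = -57: therapy_hours = (-57 - 63) / -12 = 10.

therapy_hours = 10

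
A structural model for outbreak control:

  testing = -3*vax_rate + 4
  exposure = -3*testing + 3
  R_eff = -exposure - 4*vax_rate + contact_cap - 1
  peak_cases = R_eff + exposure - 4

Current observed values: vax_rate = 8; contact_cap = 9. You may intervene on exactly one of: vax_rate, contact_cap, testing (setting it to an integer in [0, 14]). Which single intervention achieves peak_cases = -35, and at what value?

set contact_cap = 2

Intervening on vax_rate: peak_cases = -4*vax_rate + 4. Reaching -35 requires vax_rate = 39/4, not an integer.
Intervening on contact_cap: with other inputs at their observed values, peak_cases = contact_cap - 37. Solving for -35 gives contact_cap = 2, within [0, 14].
Intervening on testing: the paths from testing to peak_cases cancel (net effect zero), leaving peak_cases = -28; -35 is unreachable this way.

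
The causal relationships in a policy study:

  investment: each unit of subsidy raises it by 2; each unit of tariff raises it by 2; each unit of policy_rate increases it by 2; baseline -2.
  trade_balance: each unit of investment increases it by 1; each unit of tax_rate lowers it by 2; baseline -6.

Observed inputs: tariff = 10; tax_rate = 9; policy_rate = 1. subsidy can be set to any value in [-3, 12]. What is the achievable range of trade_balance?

-10 to 20

Substituting into the investment equation gives investment = 2*subsidy + 20.
This gives trade_balance = 2*subsidy - 4.
Linear in subsidy, so extremes are at the endpoints: subsidy = -3 gives trade_balance = -10; subsidy = 12 gives trade_balance = 20.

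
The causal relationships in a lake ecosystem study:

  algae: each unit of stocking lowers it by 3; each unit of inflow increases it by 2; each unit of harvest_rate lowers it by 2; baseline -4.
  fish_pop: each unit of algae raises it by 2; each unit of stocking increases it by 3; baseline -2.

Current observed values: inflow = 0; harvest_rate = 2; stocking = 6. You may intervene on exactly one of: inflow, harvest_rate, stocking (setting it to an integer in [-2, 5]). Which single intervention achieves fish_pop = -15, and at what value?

set stocking = -1

Intervening on inflow: fish_pop = 4*inflow - 36. Reaching -15 requires inflow = 21/4, not an integer.
Intervening on harvest_rate: fish_pop = -4*harvest_rate - 28. Reaching -15 requires harvest_rate = -13/4, not an integer.
Intervening on stocking: with other inputs at their observed values, fish_pop = -3*stocking - 18. Solving for -15 gives stocking = -1, within [-2, 5].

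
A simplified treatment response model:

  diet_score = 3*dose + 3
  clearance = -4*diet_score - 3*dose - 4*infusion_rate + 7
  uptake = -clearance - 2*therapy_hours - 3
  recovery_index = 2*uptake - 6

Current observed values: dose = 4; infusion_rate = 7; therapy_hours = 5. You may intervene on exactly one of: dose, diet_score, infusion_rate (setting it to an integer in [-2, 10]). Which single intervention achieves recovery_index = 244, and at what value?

set dose = 7

Intervening on dose: with other inputs at their observed values, recovery_index = 30*dose + 34. Solving for 244 gives dose = 7, within [-2, 10].
Intervening on diet_score: recovery_index = 8*diet_score + 34. Reaching 244 requires diet_score = 105/4, not an integer.
Intervening on infusion_rate: recovery_index = 8*infusion_rate + 98. Reaching 244 requires infusion_rate = 73/4, not an integer.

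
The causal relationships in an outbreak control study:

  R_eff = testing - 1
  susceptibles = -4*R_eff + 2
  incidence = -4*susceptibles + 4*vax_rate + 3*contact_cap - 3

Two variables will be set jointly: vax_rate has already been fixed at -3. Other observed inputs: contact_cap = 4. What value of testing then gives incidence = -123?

With vax_rate held at -3:
Substituting into the susceptibles equation gives susceptibles = -4*testing + 6.
So incidence = 16*testing - 27.
Solve 16*testing - 27 = -123: testing = (-123 + 27) / 16 = -6.

testing = -6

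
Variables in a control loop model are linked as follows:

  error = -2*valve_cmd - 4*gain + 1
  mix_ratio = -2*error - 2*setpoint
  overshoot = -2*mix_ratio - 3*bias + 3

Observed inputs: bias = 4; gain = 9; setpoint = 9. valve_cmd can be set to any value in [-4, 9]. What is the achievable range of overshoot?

-185 to -81

Substituting into the error equation gives error = -2*valve_cmd - 35.
Substituting into the mix_ratio equation gives mix_ratio = 4*valve_cmd + 52.
overshoot becomes -8*valve_cmd - 113.
Linear in valve_cmd, so extremes are at the endpoints: valve_cmd = -4 gives overshoot = -81; valve_cmd = 9 gives overshoot = -185.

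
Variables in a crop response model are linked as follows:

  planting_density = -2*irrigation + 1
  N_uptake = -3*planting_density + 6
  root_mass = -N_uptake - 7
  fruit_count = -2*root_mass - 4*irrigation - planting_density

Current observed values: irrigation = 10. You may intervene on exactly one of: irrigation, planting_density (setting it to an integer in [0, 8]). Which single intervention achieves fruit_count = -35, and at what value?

Intervening on irrigation: fruit_count = 10*irrigation + 19. Reaching -35 requires irrigation = -27/5, not an integer.
Intervening on planting_density: with other inputs at their observed values, fruit_count = -7*planting_density - 14. Solving for -35 gives planting_density = 3, within [0, 8].

set planting_density = 3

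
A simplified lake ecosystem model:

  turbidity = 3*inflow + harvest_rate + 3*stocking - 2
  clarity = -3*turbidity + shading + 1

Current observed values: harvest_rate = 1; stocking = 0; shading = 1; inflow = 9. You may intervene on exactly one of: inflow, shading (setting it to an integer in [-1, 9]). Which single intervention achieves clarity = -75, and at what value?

set shading = 2

Intervening on inflow: clarity = -9*inflow + 5. Reaching -75 requires inflow = 80/9, not an integer.
Intervening on shading: with other inputs at their observed values, clarity = shading - 77. Solving for -75 gives shading = 2, within [-1, 9].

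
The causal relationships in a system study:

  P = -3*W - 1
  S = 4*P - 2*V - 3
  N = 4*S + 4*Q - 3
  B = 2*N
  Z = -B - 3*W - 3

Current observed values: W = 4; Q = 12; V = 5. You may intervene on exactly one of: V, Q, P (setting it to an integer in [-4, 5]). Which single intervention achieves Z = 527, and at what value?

set Q = -2

Intervening on V: Z = 16*V + 335. Reaching 527 requires V = 12, outside [-4, 5].
Intervening on Q: with other inputs at their observed values, Z = -8*Q + 511. Solving for 527 gives Q = -2, within [-4, 5].
Intervening on P: Z = -32*P - 1. Reaching 527 requires P = -33/2, not an integer.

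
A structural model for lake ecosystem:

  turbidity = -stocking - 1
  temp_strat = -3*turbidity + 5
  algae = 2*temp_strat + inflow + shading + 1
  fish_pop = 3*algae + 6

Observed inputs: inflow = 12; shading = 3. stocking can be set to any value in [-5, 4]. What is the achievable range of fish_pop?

12 to 174

Substituting into the temp_strat equation gives temp_strat = 3*stocking + 8.
Substituting into the algae equation gives algae = 6*stocking + 32.
fish_pop becomes 18*stocking + 102.
Linear in stocking, so extremes are at the endpoints: stocking = -5 gives fish_pop = 12; stocking = 4 gives fish_pop = 174.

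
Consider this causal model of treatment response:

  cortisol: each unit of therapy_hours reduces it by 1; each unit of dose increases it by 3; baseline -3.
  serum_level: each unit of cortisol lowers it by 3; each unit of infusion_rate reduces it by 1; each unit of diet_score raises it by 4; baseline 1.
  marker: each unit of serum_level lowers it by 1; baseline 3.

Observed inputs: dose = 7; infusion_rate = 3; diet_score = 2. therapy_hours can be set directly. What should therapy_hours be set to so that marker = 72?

Substituting into the cortisol equation gives cortisol = -therapy_hours + 18.
Substituting into the serum_level equation gives serum_level = 3*therapy_hours - 48.
Substituting into the marker equation gives marker = -3*therapy_hours + 51.
Solve -3*therapy_hours + 51 = 72: therapy_hours = (72 - 51) / -3 = -7.

therapy_hours = -7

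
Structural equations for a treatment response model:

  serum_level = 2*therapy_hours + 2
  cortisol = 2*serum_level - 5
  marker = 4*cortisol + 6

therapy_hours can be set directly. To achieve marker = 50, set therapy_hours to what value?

Substituting into the cortisol equation gives cortisol = 4*therapy_hours - 1.
Substituting into the marker equation gives marker = 16*therapy_hours + 2.
Solve 16*therapy_hours + 2 = 50: therapy_hours = (50 - 2) / 16 = 3.

therapy_hours = 3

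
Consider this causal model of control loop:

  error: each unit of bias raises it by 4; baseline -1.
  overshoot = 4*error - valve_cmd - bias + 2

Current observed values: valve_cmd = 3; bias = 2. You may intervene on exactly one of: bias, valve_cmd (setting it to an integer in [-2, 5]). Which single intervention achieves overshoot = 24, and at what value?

set valve_cmd = 4

Intervening on bias: overshoot = 15*bias - 5. Reaching 24 requires bias = 29/15, not an integer.
Intervening on valve_cmd: with other inputs at their observed values, overshoot = -valve_cmd + 28. Solving for 24 gives valve_cmd = 4, within [-2, 5].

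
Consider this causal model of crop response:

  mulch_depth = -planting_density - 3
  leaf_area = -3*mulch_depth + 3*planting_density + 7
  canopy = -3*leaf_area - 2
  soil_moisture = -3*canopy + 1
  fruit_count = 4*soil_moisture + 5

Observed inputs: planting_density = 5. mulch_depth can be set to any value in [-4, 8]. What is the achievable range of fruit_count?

Intervening on mulch_depth fixes its value directly, overriding its dependence on planting_density.
Substituting into the leaf_area equation gives leaf_area = -3*mulch_depth + 22.
canopy becomes 9*mulch_depth - 68.
soil_moisture becomes -27*mulch_depth + 205.
Substituting into the fruit_count equation gives fruit_count = -108*mulch_depth + 825.
Linear in mulch_depth, so extremes are at the endpoints: mulch_depth = -4 gives fruit_count = 1257; mulch_depth = 8 gives fruit_count = -39.

-39 to 1257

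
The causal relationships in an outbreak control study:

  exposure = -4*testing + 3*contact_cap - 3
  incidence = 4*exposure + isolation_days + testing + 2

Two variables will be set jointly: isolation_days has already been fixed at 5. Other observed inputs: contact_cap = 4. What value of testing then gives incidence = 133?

testing = -6

With isolation_days held at 5:
Substituting into the exposure equation gives exposure = -4*testing + 9.
Substituting into the incidence equation gives incidence = -15*testing + 43.
Solve -15*testing + 43 = 133: testing = (133 - 43) / -15 = -6.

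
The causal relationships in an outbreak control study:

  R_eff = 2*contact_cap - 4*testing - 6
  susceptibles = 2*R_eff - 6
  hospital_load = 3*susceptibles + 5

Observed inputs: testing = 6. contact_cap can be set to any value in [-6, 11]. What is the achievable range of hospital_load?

Substituting into the R_eff equation gives R_eff = 2*contact_cap - 30.
Substituting into the susceptibles equation gives susceptibles = 4*contact_cap - 66.
This gives hospital_load = 12*contact_cap - 193.
Linear in contact_cap, so extremes are at the endpoints: contact_cap = -6 gives hospital_load = -265; contact_cap = 11 gives hospital_load = -61.

-265 to -61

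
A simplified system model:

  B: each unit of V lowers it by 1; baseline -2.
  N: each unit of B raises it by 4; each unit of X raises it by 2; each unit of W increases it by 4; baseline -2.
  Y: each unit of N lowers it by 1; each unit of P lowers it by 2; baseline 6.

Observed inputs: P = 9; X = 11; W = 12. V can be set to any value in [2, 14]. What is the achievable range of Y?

-64 to -16

Substituting into the N equation gives N = -4*V + 60.
Substituting into the Y equation gives Y = 4*V - 72.
Linear in V, so extremes are at the endpoints: V = 2 gives Y = -64; V = 14 gives Y = -16.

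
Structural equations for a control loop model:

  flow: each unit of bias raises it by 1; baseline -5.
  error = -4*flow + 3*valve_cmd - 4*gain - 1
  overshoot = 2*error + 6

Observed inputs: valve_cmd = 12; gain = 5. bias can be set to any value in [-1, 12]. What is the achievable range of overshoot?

Substituting into the error equation gives error = -4*bias + 35.
Substituting into the overshoot equation gives overshoot = -8*bias + 76.
Linear in bias, so extremes are at the endpoints: bias = -1 gives overshoot = 84; bias = 12 gives overshoot = -20.

-20 to 84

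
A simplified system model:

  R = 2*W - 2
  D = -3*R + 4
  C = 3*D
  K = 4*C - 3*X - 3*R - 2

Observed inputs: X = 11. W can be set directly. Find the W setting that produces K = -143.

W = 3

Substituting into the D equation gives D = -6*W + 10.
Substituting into the C equation gives C = -18*W + 30.
So K = -78*W + 91.
Solve -78*W + 91 = -143: W = (-143 - 91) / -78 = 3.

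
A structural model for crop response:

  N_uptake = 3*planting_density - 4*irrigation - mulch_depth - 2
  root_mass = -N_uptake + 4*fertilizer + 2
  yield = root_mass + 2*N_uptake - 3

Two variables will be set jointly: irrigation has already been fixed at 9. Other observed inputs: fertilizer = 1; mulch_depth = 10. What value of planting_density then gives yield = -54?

planting_density = -3

With irrigation held at 9:
Substituting into the N_uptake equation gives N_uptake = 3*planting_density - 48.
This gives root_mass = -3*planting_density + 54.
Substituting into the yield equation gives yield = 3*planting_density - 45.
Solve 3*planting_density - 45 = -54: planting_density = (-54 + 45) / 3 = -3.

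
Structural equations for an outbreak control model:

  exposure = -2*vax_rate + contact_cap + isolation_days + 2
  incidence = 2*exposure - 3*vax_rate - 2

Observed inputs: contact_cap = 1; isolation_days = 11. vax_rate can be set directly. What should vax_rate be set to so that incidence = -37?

Substituting into the exposure equation gives exposure = -2*vax_rate + 14.
Substituting into the incidence equation gives incidence = -7*vax_rate + 26.
Solve -7*vax_rate + 26 = -37: vax_rate = (-37 - 26) / -7 = 9.

vax_rate = 9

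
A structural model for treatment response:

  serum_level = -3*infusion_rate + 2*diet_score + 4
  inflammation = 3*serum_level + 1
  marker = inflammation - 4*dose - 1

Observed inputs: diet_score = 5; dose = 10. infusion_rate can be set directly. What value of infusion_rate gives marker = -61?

Substituting into the serum_level equation gives serum_level = -3*infusion_rate + 14.
This gives inflammation = -9*infusion_rate + 43.
Substituting into the marker equation gives marker = -9*infusion_rate + 2.
Solve -9*infusion_rate + 2 = -61: infusion_rate = (-61 - 2) / -9 = 7.

infusion_rate = 7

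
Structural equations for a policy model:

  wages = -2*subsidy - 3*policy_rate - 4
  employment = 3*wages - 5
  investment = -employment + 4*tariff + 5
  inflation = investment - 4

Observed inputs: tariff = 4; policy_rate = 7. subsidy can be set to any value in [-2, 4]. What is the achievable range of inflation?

85 to 121

Substituting into the wages equation gives wages = -2*subsidy - 25.
employment becomes -6*subsidy - 80.
So investment = 6*subsidy + 101.
Substituting into the inflation equation gives inflation = 6*subsidy + 97.
Linear in subsidy, so extremes are at the endpoints: subsidy = -2 gives inflation = 85; subsidy = 4 gives inflation = 121.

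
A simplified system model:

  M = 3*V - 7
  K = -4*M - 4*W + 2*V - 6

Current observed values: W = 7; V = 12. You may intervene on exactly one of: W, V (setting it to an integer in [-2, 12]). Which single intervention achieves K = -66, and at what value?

set V = 6

Intervening on W: K = -4*W - 98. Reaching -66 requires W = -8, outside [-2, 12].
Intervening on V: with other inputs at their observed values, K = -10*V - 6. Solving for -66 gives V = 6, within [-2, 12].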